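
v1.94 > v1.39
True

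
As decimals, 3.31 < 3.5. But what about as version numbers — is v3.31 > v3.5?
True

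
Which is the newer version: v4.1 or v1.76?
v4.1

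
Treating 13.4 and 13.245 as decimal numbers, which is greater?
13.4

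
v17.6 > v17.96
False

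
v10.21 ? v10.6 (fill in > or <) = >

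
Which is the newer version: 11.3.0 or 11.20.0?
11.20.0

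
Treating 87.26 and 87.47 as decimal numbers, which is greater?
87.47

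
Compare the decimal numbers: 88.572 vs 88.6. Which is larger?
88.6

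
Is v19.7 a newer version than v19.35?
No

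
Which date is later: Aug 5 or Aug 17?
Aug 17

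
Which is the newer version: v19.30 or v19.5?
v19.30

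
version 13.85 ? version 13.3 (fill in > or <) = >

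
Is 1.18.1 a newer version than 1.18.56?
No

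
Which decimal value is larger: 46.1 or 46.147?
46.147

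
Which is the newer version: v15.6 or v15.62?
v15.62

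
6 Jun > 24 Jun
False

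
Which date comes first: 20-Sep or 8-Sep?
8-Sep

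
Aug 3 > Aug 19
False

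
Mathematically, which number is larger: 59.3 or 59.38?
59.38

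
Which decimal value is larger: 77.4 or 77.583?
77.583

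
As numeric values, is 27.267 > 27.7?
False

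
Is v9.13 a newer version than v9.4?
Yes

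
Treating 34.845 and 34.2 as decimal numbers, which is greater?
34.845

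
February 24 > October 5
False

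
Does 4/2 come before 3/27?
No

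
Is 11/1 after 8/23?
Yes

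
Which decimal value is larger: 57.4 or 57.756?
57.756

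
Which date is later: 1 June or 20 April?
1 June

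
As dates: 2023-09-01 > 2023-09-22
False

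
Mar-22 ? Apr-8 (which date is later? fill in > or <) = <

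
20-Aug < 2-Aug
False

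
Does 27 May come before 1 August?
Yes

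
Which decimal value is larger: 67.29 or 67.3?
67.3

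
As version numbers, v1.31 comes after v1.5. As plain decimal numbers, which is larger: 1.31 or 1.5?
1.5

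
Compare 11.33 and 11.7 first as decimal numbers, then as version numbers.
As decimals: 11.33 < 11.7. As versions: v11.33 > v11.7 (minor version 33 > 7).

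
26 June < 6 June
False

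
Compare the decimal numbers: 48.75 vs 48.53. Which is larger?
48.75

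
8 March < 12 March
True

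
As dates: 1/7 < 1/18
True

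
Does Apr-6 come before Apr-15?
Yes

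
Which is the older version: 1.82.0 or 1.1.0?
1.1.0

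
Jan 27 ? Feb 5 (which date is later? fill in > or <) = <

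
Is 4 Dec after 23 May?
Yes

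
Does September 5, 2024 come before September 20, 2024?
Yes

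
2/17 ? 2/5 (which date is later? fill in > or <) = >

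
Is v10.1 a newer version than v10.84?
No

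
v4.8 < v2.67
False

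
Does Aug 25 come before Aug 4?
No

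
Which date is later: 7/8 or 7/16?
7/16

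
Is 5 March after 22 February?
Yes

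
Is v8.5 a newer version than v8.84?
No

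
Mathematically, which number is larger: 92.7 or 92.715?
92.715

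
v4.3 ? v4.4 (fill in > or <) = <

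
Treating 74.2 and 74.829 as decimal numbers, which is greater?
74.829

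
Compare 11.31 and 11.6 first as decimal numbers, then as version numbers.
As decimals: 11.31 < 11.6. As versions: v11.31 > v11.6 (minor version 31 > 6).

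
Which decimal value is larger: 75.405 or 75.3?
75.405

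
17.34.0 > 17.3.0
True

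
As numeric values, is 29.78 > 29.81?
False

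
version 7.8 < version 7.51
True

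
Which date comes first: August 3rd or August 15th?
August 3rd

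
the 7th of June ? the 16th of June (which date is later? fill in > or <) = <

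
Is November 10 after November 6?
Yes. Day 10 comes after day 6 in November — this is a date comparison, not a decimal one (the decimal 11.10 would be smaller than 11.6).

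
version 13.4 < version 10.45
False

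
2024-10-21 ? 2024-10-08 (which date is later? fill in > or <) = >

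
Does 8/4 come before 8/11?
Yes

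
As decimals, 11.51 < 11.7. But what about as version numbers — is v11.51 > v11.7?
True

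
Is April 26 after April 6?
Yes. Day 26 comes after day 6 in April — this is a date comparison, not a decimal one (the decimal 4.26 would be smaller than 4.6).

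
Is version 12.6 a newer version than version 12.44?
No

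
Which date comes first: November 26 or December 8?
November 26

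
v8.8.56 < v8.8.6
False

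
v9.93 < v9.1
False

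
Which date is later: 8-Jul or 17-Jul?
17-Jul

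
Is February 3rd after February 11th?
No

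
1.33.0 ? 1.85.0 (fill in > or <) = <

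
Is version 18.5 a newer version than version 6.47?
Yes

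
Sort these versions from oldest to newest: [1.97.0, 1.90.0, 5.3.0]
[1.90.0, 1.97.0, 5.3.0]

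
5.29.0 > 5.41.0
False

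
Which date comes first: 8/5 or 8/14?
8/5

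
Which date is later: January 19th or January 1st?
January 19th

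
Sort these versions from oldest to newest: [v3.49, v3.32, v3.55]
[v3.32, v3.49, v3.55]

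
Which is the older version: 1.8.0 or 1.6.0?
1.6.0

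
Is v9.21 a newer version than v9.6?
Yes. Version numbers are compared segment by segment as integers, not as decimals: minor version 21 > 6, so v9.21 > v9.6 (even though the decimal 9.21 < 9.6).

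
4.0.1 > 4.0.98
False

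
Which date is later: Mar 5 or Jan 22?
Mar 5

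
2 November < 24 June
False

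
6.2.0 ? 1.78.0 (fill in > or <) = >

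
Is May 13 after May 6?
Yes. Day 13 comes after day 6 in May — this is a date comparison, not a decimal one (the decimal 5.13 would be smaller than 5.6).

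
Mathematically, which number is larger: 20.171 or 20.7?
20.7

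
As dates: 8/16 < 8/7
False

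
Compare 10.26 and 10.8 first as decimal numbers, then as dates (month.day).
As decimals: 10.26 < 10.8. As dates: 10/26 is later than 10/8 (day 26 > day 8).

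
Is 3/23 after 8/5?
No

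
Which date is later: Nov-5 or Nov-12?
Nov-12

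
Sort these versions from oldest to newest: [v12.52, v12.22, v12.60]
[v12.22, v12.52, v12.60]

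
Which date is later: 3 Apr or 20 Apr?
20 Apr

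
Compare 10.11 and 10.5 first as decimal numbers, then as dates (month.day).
As decimals: 10.11 < 10.5. As dates: 10/11 is later than 10/5 (day 11 > day 5).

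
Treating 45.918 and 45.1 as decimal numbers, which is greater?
45.918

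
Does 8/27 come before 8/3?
No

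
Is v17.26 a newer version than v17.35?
No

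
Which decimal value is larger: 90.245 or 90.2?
90.245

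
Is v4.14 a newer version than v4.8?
Yes. Version numbers are compared segment by segment as integers, not as decimals: minor version 14 > 8, so v4.14 > v4.8 (even though the decimal 4.14 < 4.8).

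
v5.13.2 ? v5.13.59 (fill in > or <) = <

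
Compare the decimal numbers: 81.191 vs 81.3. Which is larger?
81.3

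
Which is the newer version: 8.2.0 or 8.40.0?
8.40.0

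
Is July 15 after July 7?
Yes. Day 15 comes after day 7 in July — this is a date comparison, not a decimal one (the decimal 7.15 would be smaller than 7.7).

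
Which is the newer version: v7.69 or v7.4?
v7.69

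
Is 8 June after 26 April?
Yes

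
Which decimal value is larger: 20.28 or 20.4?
20.4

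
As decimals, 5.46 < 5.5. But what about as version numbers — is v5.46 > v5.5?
True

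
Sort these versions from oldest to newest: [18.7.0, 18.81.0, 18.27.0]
[18.7.0, 18.27.0, 18.81.0]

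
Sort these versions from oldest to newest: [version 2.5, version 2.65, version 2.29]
[version 2.5, version 2.29, version 2.65]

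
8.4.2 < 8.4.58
True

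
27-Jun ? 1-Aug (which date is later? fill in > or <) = <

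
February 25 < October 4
True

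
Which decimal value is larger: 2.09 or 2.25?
2.25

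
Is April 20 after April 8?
Yes. Day 20 comes after day 8 in April — this is a date comparison, not a decimal one (the decimal 4.20 would be smaller than 4.8).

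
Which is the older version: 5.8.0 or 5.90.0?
5.8.0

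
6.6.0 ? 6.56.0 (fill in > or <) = <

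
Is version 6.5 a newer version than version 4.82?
Yes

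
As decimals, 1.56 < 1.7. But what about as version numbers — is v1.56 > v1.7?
True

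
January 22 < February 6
True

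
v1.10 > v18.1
False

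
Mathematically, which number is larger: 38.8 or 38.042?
38.8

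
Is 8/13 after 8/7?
Yes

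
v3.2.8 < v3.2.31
True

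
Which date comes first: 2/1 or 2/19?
2/1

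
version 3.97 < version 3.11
False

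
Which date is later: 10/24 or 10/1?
10/24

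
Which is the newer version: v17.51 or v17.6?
v17.51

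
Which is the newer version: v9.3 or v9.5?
v9.5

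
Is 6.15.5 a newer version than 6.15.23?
No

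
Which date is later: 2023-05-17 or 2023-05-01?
2023-05-17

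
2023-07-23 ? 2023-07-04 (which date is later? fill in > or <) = >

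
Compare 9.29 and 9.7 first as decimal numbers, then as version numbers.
As decimals: 9.29 < 9.7. As versions: v9.29 > v9.7 (minor version 29 > 7).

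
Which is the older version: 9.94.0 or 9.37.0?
9.37.0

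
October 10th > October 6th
True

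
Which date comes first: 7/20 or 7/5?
7/5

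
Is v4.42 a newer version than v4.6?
Yes. Version numbers are compared segment by segment as integers, not as decimals: minor version 42 > 6, so v4.42 > v4.6 (even though the decimal 4.42 < 4.6).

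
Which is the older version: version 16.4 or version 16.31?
version 16.4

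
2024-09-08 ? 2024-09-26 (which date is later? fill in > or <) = <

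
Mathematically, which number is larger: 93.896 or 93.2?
93.896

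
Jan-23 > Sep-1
False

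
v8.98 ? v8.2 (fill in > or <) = >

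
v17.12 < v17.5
False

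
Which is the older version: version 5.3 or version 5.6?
version 5.3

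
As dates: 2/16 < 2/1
False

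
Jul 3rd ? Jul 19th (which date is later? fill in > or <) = <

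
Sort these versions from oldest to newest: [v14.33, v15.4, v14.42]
[v14.33, v14.42, v15.4]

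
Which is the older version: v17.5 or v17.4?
v17.4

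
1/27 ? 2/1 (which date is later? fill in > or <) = <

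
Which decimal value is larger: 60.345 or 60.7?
60.7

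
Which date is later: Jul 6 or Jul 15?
Jul 15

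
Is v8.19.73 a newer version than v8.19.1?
Yes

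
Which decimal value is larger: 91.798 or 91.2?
91.798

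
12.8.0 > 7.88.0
True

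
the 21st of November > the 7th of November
True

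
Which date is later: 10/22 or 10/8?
10/22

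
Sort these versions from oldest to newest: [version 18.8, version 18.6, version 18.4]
[version 18.4, version 18.6, version 18.8]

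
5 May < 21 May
True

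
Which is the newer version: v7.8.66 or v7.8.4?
v7.8.66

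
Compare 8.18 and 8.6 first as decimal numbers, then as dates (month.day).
As decimals: 8.18 < 8.6. As dates: 8/18 is later than 8/6 (day 18 > day 6).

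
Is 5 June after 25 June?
No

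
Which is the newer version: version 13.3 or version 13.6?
version 13.6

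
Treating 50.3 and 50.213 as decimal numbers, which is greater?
50.3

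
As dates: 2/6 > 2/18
False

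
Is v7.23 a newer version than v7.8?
Yes. Version numbers are compared segment by segment as integers, not as decimals: minor version 23 > 8, so v7.23 > v7.8 (even though the decimal 7.23 < 7.8).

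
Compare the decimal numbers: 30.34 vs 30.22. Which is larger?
30.34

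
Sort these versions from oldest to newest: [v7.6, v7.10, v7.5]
[v7.5, v7.6, v7.10]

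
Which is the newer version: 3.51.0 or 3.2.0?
3.51.0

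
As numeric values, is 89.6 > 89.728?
False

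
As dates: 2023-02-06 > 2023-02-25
False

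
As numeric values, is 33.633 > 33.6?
True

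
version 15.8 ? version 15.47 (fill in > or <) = <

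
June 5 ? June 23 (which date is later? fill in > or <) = <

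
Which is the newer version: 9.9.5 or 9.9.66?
9.9.66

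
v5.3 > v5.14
False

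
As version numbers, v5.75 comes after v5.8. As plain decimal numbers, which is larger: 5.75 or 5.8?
5.8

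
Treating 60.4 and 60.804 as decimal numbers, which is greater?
60.804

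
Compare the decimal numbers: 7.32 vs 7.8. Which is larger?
7.8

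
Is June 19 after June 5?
Yes. Day 19 comes after day 5 in June — this is a date comparison, not a decimal one (the decimal 6.19 would be smaller than 6.5).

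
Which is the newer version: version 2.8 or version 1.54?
version 2.8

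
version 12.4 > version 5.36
True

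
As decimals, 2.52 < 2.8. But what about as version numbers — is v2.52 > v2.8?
True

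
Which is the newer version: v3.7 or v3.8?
v3.8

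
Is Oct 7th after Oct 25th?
No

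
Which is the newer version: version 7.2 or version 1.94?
version 7.2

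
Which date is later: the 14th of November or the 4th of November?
the 14th of November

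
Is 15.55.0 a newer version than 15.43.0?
Yes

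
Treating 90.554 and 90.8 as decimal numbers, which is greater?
90.8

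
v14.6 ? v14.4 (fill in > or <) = >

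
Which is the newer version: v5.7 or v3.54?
v5.7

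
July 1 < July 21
True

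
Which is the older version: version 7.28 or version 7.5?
version 7.5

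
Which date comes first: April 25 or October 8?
April 25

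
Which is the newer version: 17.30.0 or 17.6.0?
17.30.0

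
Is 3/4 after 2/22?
Yes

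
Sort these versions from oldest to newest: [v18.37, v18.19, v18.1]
[v18.1, v18.19, v18.37]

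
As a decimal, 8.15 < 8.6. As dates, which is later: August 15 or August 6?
August 15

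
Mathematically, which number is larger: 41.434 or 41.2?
41.434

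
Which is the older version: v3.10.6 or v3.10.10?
v3.10.6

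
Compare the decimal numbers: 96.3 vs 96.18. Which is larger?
96.3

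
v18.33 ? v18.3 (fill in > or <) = >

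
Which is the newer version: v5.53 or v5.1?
v5.53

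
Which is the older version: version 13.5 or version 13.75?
version 13.5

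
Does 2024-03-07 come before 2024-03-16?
Yes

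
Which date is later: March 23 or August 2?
August 2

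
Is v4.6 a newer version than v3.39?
Yes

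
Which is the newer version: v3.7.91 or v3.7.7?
v3.7.91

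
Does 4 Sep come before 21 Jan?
No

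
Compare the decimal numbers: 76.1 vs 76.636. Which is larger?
76.636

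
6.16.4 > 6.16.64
False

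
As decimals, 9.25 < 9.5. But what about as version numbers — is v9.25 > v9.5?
True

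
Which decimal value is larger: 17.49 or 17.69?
17.69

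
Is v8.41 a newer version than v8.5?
Yes. Version numbers are compared segment by segment as integers, not as decimals: minor version 41 > 5, so v8.41 > v8.5 (even though the decimal 8.41 < 8.5).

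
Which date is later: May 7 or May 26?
May 26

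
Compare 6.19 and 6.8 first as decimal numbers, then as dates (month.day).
As decimals: 6.19 < 6.8. As dates: 6/19 is later than 6/8 (day 19 > day 8).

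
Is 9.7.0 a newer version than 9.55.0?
No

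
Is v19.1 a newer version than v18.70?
Yes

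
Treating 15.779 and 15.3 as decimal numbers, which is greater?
15.779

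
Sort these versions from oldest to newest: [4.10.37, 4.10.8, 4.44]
[4.10.8, 4.10.37, 4.44]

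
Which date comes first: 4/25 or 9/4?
4/25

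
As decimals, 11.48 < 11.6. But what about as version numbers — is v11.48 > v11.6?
True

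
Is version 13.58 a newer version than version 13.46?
Yes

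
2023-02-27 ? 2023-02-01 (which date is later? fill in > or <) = >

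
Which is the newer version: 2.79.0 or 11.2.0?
11.2.0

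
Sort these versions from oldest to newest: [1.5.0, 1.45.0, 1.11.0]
[1.5.0, 1.11.0, 1.45.0]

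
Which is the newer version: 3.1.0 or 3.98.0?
3.98.0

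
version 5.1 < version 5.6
True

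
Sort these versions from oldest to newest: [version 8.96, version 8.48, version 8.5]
[version 8.5, version 8.48, version 8.96]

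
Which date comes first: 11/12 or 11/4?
11/4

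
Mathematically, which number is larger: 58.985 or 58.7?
58.985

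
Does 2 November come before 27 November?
Yes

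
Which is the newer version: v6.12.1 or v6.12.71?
v6.12.71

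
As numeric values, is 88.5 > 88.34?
True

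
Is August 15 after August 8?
Yes. Day 15 comes after day 8 in August — this is a date comparison, not a decimal one (the decimal 8.15 would be smaller than 8.8).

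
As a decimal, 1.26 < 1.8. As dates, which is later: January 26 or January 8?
January 26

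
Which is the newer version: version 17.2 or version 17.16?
version 17.16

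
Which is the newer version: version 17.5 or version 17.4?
version 17.5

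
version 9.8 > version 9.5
True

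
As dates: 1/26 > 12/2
False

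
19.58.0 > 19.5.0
True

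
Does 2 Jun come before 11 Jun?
Yes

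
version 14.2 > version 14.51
False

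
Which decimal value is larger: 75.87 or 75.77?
75.87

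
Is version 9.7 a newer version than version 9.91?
No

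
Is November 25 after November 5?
Yes. Day 25 comes after day 5 in November — this is a date comparison, not a decimal one (the decimal 11.25 would be smaller than 11.5).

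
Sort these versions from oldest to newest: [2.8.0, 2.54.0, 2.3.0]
[2.3.0, 2.8.0, 2.54.0]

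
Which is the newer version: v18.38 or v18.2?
v18.38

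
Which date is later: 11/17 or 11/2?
11/17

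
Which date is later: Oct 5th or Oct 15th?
Oct 15th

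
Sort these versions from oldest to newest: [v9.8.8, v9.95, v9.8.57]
[v9.8.8, v9.8.57, v9.95]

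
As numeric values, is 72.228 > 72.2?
True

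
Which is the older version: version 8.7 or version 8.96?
version 8.7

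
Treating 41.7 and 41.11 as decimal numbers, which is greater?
41.7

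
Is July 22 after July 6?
Yes. Day 22 comes after day 6 in July — this is a date comparison, not a decimal one (the decimal 7.22 would be smaller than 7.6).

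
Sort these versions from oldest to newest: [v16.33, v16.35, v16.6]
[v16.6, v16.33, v16.35]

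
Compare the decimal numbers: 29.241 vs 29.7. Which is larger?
29.7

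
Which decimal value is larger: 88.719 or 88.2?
88.719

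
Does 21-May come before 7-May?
No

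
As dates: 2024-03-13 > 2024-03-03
True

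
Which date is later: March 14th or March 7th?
March 14th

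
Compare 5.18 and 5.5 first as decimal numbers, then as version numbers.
As decimals: 5.18 < 5.5. As versions: v5.18 > v5.5 (minor version 18 > 5).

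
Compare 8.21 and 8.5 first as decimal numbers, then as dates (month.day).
As decimals: 8.21 < 8.5. As dates: 8/21 is later than 8/5 (day 21 > day 5).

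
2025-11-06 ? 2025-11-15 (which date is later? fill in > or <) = <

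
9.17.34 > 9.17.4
True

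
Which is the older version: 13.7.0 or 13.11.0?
13.7.0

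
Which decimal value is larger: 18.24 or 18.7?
18.7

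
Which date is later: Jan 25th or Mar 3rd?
Mar 3rd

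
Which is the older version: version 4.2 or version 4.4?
version 4.2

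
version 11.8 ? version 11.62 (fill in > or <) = <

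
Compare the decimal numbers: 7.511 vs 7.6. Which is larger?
7.6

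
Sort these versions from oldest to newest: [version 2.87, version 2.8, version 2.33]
[version 2.8, version 2.33, version 2.87]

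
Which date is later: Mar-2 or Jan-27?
Mar-2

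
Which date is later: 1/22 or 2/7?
2/7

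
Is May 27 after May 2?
Yes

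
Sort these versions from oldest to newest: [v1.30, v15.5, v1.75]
[v1.30, v1.75, v15.5]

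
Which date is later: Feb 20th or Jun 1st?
Jun 1st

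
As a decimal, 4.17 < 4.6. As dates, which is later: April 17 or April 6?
April 17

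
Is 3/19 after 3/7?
Yes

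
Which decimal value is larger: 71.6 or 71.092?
71.6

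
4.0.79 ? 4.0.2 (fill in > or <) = >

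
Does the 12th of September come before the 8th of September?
No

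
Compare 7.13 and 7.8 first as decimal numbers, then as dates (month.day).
As decimals: 7.13 < 7.8. As dates: 7/13 is later than 7/8 (day 13 > day 8).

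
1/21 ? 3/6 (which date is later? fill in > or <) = <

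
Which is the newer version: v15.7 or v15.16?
v15.16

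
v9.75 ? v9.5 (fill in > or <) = >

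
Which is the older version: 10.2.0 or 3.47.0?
3.47.0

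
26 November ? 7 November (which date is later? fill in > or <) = >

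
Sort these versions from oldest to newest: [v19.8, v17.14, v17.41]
[v17.14, v17.41, v19.8]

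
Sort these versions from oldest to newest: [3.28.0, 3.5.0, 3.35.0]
[3.5.0, 3.28.0, 3.35.0]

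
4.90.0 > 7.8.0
False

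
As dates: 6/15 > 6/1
True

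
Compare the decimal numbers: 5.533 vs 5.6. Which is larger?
5.6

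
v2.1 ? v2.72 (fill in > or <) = <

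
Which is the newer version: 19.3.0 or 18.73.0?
19.3.0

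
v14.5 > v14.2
True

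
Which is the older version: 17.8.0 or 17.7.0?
17.7.0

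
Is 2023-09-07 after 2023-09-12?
No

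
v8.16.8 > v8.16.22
False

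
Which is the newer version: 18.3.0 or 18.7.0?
18.7.0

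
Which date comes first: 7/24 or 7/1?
7/1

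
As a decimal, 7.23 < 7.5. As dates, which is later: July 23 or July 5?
July 23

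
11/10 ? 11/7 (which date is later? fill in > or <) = >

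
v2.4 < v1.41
False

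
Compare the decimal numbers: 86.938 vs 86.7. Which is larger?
86.938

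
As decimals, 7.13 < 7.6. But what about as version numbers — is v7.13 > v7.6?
True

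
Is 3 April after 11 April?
No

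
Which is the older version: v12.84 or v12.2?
v12.2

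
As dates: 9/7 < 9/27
True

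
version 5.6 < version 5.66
True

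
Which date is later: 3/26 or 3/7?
3/26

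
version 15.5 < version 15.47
True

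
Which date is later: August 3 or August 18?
August 18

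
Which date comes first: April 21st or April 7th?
April 7th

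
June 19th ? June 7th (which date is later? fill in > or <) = >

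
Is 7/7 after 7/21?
No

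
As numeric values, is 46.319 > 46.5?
False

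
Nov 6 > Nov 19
False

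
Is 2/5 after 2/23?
No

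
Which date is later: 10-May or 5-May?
10-May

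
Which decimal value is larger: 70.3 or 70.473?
70.473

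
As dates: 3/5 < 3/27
True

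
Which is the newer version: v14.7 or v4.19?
v14.7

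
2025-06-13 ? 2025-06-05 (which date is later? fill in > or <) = >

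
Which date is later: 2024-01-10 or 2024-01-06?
2024-01-10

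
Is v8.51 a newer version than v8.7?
Yes. Version numbers are compared segment by segment as integers, not as decimals: minor version 51 > 7, so v8.51 > v8.7 (even though the decimal 8.51 < 8.7).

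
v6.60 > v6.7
True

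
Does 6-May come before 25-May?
Yes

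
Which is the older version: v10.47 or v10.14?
v10.14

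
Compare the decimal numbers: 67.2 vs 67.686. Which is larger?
67.686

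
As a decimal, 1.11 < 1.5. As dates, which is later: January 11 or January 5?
January 11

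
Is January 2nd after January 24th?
No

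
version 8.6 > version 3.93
True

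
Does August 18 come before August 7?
No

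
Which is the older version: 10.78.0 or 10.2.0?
10.2.0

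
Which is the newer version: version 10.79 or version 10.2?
version 10.79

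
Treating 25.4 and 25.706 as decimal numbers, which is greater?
25.706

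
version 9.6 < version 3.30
False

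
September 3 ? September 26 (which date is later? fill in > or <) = <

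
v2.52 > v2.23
True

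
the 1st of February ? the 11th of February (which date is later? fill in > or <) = <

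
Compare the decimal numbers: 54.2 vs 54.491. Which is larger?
54.491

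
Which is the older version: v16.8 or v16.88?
v16.8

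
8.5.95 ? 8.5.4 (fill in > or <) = >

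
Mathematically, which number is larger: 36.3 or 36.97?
36.97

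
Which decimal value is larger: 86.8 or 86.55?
86.8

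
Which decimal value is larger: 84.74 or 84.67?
84.74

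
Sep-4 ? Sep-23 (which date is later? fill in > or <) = <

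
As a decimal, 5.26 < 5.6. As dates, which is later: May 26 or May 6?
May 26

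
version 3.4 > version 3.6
False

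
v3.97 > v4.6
False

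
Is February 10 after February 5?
Yes. Day 10 comes after day 5 in February — this is a date comparison, not a decimal one (the decimal 2.10 would be smaller than 2.5).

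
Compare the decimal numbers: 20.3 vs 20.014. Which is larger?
20.3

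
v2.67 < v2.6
False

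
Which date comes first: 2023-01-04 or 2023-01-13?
2023-01-04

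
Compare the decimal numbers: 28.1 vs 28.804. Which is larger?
28.804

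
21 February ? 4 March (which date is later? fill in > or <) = <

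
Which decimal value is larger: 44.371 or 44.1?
44.371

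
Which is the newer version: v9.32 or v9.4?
v9.32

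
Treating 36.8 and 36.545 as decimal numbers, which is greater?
36.8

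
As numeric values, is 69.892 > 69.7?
True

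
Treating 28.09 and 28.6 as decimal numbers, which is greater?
28.6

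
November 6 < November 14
True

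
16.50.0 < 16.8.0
False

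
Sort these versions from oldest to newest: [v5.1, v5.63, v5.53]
[v5.1, v5.53, v5.63]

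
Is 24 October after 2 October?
Yes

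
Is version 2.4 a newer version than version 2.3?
Yes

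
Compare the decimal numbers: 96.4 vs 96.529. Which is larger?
96.529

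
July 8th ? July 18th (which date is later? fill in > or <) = <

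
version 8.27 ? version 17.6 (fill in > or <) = <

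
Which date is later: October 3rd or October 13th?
October 13th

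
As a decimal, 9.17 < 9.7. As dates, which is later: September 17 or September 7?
September 17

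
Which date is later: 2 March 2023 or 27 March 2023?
27 March 2023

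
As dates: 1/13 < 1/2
False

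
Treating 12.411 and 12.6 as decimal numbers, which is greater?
12.6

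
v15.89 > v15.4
True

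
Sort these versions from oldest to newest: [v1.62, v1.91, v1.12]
[v1.12, v1.62, v1.91]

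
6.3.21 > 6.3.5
True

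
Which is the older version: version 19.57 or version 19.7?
version 19.7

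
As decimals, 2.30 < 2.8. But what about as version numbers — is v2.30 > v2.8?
True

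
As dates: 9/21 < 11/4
True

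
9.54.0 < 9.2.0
False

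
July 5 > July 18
False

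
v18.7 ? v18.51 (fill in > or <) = <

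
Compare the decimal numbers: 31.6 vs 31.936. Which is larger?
31.936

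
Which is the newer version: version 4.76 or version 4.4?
version 4.76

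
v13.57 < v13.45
False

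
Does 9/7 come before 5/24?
No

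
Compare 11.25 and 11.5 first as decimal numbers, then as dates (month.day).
As decimals: 11.25 < 11.5. As dates: 11/25 is later than 11/5 (day 25 > day 5).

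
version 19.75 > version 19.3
True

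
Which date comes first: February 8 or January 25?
January 25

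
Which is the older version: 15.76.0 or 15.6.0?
15.6.0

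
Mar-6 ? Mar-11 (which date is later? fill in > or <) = <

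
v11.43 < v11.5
False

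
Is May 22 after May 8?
Yes. Day 22 comes after day 8 in May — this is a date comparison, not a decimal one (the decimal 5.22 would be smaller than 5.8).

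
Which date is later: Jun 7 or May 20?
Jun 7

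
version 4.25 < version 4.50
True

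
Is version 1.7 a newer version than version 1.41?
No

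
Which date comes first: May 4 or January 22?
January 22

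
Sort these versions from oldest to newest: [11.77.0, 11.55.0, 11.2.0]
[11.2.0, 11.55.0, 11.77.0]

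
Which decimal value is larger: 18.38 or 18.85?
18.85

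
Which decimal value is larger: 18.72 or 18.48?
18.72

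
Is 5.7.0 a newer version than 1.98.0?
Yes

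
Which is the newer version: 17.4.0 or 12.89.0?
17.4.0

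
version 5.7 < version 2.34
False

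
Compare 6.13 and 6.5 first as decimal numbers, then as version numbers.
As decimals: 6.13 < 6.5. As versions: v6.13 > v6.5 (minor version 13 > 5).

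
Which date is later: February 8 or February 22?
February 22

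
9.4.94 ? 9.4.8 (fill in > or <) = >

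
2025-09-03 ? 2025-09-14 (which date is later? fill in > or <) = <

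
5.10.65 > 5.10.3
True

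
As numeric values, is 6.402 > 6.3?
True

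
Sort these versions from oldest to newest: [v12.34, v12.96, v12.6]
[v12.6, v12.34, v12.96]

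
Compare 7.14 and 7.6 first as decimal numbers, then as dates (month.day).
As decimals: 7.14 < 7.6. As dates: 7/14 is later than 7/6 (day 14 > day 6).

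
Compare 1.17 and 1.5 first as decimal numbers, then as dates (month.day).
As decimals: 1.17 < 1.5. As dates: 1/17 is later than 1/5 (day 17 > day 5).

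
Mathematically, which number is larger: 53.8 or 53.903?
53.903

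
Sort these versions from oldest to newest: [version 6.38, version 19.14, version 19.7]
[version 6.38, version 19.7, version 19.14]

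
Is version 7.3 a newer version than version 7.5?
No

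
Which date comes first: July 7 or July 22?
July 7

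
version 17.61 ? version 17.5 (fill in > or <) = >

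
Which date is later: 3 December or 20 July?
3 December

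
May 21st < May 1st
False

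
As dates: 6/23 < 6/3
False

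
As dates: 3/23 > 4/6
False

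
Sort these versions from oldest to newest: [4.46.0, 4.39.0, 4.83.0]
[4.39.0, 4.46.0, 4.83.0]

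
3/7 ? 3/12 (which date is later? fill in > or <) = <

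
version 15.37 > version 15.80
False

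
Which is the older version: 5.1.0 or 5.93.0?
5.1.0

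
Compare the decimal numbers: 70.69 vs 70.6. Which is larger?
70.69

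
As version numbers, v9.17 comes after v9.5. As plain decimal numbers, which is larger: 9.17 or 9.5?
9.5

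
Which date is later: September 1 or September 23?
September 23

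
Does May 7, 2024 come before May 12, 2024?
Yes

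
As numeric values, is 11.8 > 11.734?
True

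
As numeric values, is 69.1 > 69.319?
False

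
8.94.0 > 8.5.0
True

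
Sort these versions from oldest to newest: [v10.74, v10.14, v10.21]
[v10.14, v10.21, v10.74]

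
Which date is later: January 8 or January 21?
January 21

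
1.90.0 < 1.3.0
False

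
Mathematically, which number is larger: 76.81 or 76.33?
76.81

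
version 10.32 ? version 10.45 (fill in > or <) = <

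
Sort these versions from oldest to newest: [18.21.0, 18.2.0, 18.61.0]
[18.2.0, 18.21.0, 18.61.0]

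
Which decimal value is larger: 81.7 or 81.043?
81.7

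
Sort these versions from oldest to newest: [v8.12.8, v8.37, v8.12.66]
[v8.12.8, v8.12.66, v8.37]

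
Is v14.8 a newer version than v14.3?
Yes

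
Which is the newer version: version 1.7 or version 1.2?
version 1.7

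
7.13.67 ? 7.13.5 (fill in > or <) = >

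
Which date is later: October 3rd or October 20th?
October 20th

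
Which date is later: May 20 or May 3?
May 20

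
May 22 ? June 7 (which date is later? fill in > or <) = <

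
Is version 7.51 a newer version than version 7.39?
Yes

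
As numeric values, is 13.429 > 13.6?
False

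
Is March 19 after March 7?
Yes. Day 19 comes after day 7 in March — this is a date comparison, not a decimal one (the decimal 3.19 would be smaller than 3.7).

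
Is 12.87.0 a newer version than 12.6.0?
Yes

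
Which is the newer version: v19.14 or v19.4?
v19.14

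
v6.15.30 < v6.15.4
False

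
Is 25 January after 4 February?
No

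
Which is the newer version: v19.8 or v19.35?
v19.35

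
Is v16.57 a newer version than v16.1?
Yes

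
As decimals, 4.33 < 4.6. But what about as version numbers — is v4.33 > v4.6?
True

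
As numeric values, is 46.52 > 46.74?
False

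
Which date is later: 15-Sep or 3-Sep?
15-Sep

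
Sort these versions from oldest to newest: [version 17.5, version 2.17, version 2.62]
[version 2.17, version 2.62, version 17.5]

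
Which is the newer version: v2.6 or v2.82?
v2.82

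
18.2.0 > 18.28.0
False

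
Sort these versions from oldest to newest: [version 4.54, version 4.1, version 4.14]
[version 4.1, version 4.14, version 4.54]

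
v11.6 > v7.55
True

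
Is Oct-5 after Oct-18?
No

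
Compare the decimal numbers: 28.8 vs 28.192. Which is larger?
28.8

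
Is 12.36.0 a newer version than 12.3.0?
Yes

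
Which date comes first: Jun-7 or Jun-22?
Jun-7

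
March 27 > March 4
True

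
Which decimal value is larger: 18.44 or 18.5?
18.5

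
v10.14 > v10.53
False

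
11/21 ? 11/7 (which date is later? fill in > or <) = >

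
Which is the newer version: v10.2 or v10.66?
v10.66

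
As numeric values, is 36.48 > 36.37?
True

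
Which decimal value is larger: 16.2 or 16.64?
16.64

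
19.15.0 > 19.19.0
False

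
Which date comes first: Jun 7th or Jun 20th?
Jun 7th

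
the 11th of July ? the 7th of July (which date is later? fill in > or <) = >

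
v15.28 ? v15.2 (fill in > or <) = >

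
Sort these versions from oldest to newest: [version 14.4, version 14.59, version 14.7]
[version 14.4, version 14.7, version 14.59]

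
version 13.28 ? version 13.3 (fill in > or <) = >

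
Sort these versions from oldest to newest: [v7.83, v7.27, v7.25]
[v7.25, v7.27, v7.83]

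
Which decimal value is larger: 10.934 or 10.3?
10.934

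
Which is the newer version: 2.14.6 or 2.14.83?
2.14.83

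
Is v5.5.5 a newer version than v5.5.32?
No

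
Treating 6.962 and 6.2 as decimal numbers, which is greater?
6.962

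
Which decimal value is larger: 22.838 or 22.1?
22.838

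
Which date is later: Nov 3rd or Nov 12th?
Nov 12th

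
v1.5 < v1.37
True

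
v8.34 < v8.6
False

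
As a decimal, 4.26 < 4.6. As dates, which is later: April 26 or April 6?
April 26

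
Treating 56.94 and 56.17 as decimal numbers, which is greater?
56.94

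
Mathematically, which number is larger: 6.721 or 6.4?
6.721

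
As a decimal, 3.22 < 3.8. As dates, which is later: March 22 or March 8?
March 22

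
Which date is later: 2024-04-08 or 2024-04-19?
2024-04-19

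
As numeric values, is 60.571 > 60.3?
True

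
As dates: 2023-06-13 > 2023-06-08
True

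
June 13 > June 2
True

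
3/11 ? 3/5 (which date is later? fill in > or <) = >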